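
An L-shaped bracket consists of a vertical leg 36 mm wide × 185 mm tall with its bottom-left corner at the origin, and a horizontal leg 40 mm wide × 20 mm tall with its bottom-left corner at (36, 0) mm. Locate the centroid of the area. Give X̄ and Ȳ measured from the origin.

vertical leg: A = 36 × 185 = 6660.00, centroid at (18.00, 92.50).
horizontal leg: A = 40 × 20 = 800.00, centroid at (56.00, 10.00).
ΣA = 7460.00 mm²
ΣAX̄ = (6660.00)(18.00) + (800.00)(56.00) = 164680.00 mm³
ΣAȲ = (6660.00)(92.50) + (800.00)(10.00) = 624050.00 mm³
X̄ = 164680.00 / 7460.00 = 22.08 mm
Ȳ = 624050.00 / 7460.00 = 83.65 mm

X̄ = 22.08 mm, Ȳ = 83.65 mm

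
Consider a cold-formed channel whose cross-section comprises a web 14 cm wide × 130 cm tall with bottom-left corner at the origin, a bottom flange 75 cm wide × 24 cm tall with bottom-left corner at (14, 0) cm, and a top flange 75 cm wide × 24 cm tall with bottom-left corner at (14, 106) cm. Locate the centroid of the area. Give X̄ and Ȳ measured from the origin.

web: A = 14 × 130 = 1820.00, centroid at (7.00, 65.00).
bottom flange: A = 75 × 24 = 1800.00, centroid at (51.50, 12.00).
top flange: A = 75 × 24 = 1800.00, centroid at (51.50, 118.00).
ΣA = 5420.00 cm²
ΣAX̄ = (1820.00)(7.00) + (1800.00)(51.50) + (1800.00)(51.50) = 198140.00 cm³
ΣAȲ = (1820.00)(65.00) + (1800.00)(12.00) + (1800.00)(118.00) = 352300.00 cm³
X̄ = 198140.00 / 5420.00 = 36.56 cm
Ȳ = 352300.00 / 5420.00 = 65.00 cm

X̄ = 36.56 cm, Ȳ = 65.00 cm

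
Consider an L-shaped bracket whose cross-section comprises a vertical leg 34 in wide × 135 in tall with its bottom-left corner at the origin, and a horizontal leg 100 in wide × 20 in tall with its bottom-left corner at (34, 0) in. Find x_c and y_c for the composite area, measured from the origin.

vertical leg: A = 34 × 135 = 4590.00, centroid at (17.00, 67.50).
horizontal leg: A = 100 × 20 = 2000.00, centroid at (84.00, 10.00).
ΣA = 6590.00 in²
ΣAx_c = (4590.00)(17.00) + (2000.00)(84.00) = 246030.00 in³
ΣAy_c = (4590.00)(67.50) + (2000.00)(10.00) = 329825.00 in³
x_c = 246030.00 / 6590.00 = 37.33 in
y_c = 329825.00 / 6590.00 = 50.05 in

x_c = 37.33 in, y_c = 50.05 in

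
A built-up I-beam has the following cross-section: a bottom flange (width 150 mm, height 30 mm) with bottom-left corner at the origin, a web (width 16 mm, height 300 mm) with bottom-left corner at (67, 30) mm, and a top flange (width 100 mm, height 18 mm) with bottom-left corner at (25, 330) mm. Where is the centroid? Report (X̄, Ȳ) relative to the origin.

Part | A | x̄ᵢ | ȳᵢ | A·x̄ᵢ | A·ȳᵢ
bottom flange | 4500.00 | 75.00 | 15.00 | 337500.00 | 67500.00
web | 4800.00 | 75.00 | 180.00 | 360000.00 | 864000.00
top flange | 1800.00 | 75.00 | 339.00 | 135000.00 | 610200.00
Σ | 11100.00 |  |  | 832500.00 | 1541700.00
X̄ = 832500.00 / 11100.00 = 75.00 mm
Ȳ = 1541700.00 / 11100.00 = 138.89 mm

X̄ = 75.00 mm, Ȳ = 138.89 mm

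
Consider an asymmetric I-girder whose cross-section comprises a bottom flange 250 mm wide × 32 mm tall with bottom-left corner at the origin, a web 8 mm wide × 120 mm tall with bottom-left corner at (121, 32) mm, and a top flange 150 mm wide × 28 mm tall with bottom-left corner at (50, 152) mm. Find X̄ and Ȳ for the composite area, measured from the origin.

X̄ = 125.00 mm, Ȳ = 69.42 mm

Part | A | x̄ᵢ | ȳᵢ | A·x̄ᵢ | A·ȳᵢ
bottom flange | 8000.00 | 125.00 | 16.00 | 1000000.00 | 128000.00
web | 960.00 | 125.00 | 92.00 | 120000.00 | 88320.00
top flange | 4200.00 | 125.00 | 166.00 | 525000.00 | 697200.00
Σ | 13160.00 |  |  | 1645000.00 | 913520.00
X̄ = 1645000.00 / 13160.00 = 125.00 mm
Ȳ = 913520.00 / 13160.00 = 69.42 mm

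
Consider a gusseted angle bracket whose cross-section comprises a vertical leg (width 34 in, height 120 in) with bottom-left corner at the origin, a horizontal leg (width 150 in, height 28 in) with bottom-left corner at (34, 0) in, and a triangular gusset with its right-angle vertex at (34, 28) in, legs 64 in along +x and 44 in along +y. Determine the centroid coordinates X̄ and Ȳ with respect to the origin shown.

Part | A | x̄ᵢ | ȳᵢ | A·x̄ᵢ | A·ȳᵢ
vertical leg | 4080.00 | 17.00 | 60.00 | 69360.00 | 244800.00
horizontal leg | 4200.00 | 109.00 | 14.00 | 457800.00 | 58800.00
gusset | 1408.00 | 55.33 | 42.67 | 77909.33 | 60074.67
Σ | 9688.00 |  |  | 605069.33 | 363674.67
X̄ = 605069.33 / 9688.00 = 62.46 in
Ȳ = 363674.67 / 9688.00 = 37.54 in

X̄ = 62.46 in, Ȳ = 37.54 in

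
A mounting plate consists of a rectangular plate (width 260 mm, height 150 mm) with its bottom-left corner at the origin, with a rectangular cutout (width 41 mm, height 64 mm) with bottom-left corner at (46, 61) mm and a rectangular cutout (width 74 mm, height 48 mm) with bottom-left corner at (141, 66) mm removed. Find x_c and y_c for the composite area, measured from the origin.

x_c = 129.88 mm, y_c = 71.94 mm

Part | A | x̄ᵢ | ȳᵢ | A·x̄ᵢ | A·ȳᵢ
plate | 39000.00 | 130.00 | 75.00 | 5070000.00 | 2925000.00
hole 1 | -2624.00 | 66.50 | 93.00 | -174496.00 | -244032.00
hole 2 | -3552.00 | 178.00 | 90.00 | -632256.00 | -319680.00
Σ | 32824.00 |  |  | 4263248.00 | 2361288.00
x_c = 4263248.00 / 32824.00 = 129.88 mm
y_c = 2361288.00 / 32824.00 = 71.94 mm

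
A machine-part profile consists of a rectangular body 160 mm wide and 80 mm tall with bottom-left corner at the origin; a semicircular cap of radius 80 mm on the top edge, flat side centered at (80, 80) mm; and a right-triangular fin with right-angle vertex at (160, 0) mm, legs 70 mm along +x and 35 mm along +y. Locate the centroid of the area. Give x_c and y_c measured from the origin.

Part | A | x̄ᵢ | ȳᵢ | A·x̄ᵢ | A·ȳᵢ
rectangular body | 12800.00 | 80.00 | 40.00 | 1024000.00 | 512000.00
semicircular top | 10053.10 | 80.00 | 113.95 | 804247.72 | 1145581.05
triangular fin | 1225.00 | 183.33 | 11.67 | 224583.33 | 14291.67
Σ | 24078.10 |  |  | 2052831.05 | 1671872.72
x_c = 2052831.05 / 24078.10 = 85.26 mm
y_c = 1671872.72 / 24078.10 = 69.44 mm

x_c = 85.26 mm, y_c = 69.44 mm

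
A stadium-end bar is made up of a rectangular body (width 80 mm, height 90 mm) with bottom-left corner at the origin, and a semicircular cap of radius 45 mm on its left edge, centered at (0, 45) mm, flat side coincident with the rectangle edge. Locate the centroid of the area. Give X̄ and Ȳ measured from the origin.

X̄ = 21.89 mm, Ȳ = 45.00 mm

Part | A | x̄ᵢ | ȳᵢ | A·x̄ᵢ | A·ȳᵢ
rectangular body | 7200.00 | 40.00 | 45.00 | 288000.00 | 324000.00
semicircular end | 3180.86 | -19.10 | 45.00 | -60750.00 | 143138.82
Σ | 10380.86 |  |  | 227250.00 | 467138.82
X̄ = 227250.00 / 10380.86 = 21.89 mm
Ȳ = 467138.82 / 10380.86 = 45.00 mm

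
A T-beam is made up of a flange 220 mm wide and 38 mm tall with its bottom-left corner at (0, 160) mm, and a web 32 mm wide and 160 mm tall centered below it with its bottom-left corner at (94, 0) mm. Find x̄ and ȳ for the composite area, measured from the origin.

x̄ = 110.00 mm, ȳ = 141.40 mm

web: A = 32 × 160 = 5120.00, centroid at (110.00, 80.00).
flange: A = 220 × 38 = 8360.00, centroid at (110.00, 179.00).
ΣA = 13480.00 mm²
ΣAx̄ = (5120.00)(110.00) + (8360.00)(110.00) = 1482800.00 mm³
ΣAȳ = (5120.00)(80.00) + (8360.00)(179.00) = 1906040.00 mm³
x̄ = 1482800.00 / 13480.00 = 110.00 mm
ȳ = 1906040.00 / 13480.00 = 141.40 mm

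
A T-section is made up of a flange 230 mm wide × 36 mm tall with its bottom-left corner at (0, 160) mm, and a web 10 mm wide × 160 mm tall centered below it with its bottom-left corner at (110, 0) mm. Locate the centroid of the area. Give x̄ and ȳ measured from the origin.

x̄ = 115.00 mm, ȳ = 162.13 mm

Part | A | x̄ᵢ | ȳᵢ | A·x̄ᵢ | A·ȳᵢ
web | 1600.00 | 115.00 | 80.00 | 184000.00 | 128000.00
flange | 8280.00 | 115.00 | 178.00 | 952200.00 | 1473840.00
Σ | 9880.00 |  |  | 1136200.00 | 1601840.00
x̄ = 1136200.00 / 9880.00 = 115.00 mm
ȳ = 1601840.00 / 9880.00 = 162.13 mm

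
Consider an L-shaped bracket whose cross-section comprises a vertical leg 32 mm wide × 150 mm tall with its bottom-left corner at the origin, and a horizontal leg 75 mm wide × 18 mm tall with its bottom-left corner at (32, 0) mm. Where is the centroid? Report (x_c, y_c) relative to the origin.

x_c = 27.74 mm, y_c = 60.51 mm

vertical leg: A = 32 × 150 = 4800.00, centroid at (16.00, 75.00).
horizontal leg: A = 75 × 18 = 1350.00, centroid at (69.50, 9.00).
ΣA = 6150.00 mm²
ΣAx_c = (4800.00)(16.00) + (1350.00)(69.50) = 170625.00 mm³
ΣAy_c = (4800.00)(75.00) + (1350.00)(9.00) = 372150.00 mm³
x_c = 170625.00 / 6150.00 = 27.74 mm
y_c = 372150.00 / 6150.00 = 60.51 mm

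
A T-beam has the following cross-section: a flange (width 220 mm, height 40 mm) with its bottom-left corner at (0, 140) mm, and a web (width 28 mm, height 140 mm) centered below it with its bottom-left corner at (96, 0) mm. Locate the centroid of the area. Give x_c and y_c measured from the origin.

Part | A | x̄ᵢ | ȳᵢ | A·x̄ᵢ | A·ȳᵢ
web | 3920.00 | 110.00 | 70.00 | 431200.00 | 274400.00
flange | 8800.00 | 110.00 | 160.00 | 968000.00 | 1408000.00
Σ | 12720.00 |  |  | 1399200.00 | 1682400.00
x_c = 1399200.00 / 12720.00 = 110.00 mm
y_c = 1682400.00 / 12720.00 = 132.26 mm

x_c = 110.00 mm, y_c = 132.26 mm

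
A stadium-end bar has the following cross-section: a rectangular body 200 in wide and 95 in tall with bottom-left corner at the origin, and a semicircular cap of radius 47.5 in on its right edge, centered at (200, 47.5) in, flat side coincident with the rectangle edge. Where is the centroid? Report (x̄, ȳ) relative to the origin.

rectangular body: A = 200 × 95 = 19000.00, centroid at (100.00, 47.50).
semicircular end: A = ½π·47.5² = 3544.11, centroid at (220.16, 47.50).
ΣA = 22544.11 in², ΣAx̄ = 2680269.76 in³, ΣAȳ = 1070845.19 in³.
x̄ = 2680269.76/22544.11 = 118.89 in; ȳ = 1070845.19/22544.11 = 47.50 in.

x̄ = 118.89 in, ȳ = 47.50 in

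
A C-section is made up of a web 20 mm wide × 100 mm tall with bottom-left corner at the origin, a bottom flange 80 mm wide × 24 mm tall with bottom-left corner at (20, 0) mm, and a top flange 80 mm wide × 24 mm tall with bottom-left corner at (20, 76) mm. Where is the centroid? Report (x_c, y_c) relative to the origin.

x_c = 42.88 mm, y_c = 50.00 mm

web: A = 20 × 100 = 2000.00, centroid at (10.00, 50.00).
bottom flange: A = 80 × 24 = 1920.00, centroid at (60.00, 12.00).
top flange: A = 80 × 24 = 1920.00, centroid at (60.00, 88.00).
ΣA = 5840.00 mm²
ΣAx_c = (2000.00)(10.00) + (1920.00)(60.00) + (1920.00)(60.00) = 250400.00 mm³
ΣAy_c = (2000.00)(50.00) + (1920.00)(12.00) + (1920.00)(88.00) = 292000.00 mm³
x_c = 250400.00 / 5840.00 = 42.88 mm
y_c = 292000.00 / 5840.00 = 50.00 mm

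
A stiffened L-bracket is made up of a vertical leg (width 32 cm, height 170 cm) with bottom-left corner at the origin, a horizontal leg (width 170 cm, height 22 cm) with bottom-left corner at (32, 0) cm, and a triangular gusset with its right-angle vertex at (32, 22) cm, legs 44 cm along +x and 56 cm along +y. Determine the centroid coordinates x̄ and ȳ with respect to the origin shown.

vertical leg: A = 32 × 170 = 5440.00, centroid at (16.00, 85.00).
horizontal leg: A = 170 × 22 = 3740.00, centroid at (117.00, 11.00).
gusset: A = ½·44·56 = 1232.00, centroid at (46.67, 40.67).
ΣA = 10412.00 cm², ΣAx̄ = 582113.33 cm³, ΣAȳ = 553641.33 cm³.
x̄ = 582113.33/10412.00 = 55.91 cm; ȳ = 553641.33/10412.00 = 53.17 cm.

x̄ = 55.91 cm, ȳ = 53.17 cm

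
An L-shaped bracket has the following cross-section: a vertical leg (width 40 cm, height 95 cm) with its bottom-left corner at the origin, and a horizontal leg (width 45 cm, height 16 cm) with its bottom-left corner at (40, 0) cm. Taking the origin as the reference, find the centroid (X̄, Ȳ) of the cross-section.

X̄ = 26.77 cm, Ȳ = 41.21 cm

Part | A | x̄ᵢ | ȳᵢ | A·x̄ᵢ | A·ȳᵢ
vertical leg | 3800.00 | 20.00 | 47.50 | 76000.00 | 180500.00
horizontal leg | 720.00 | 62.50 | 8.00 | 45000.00 | 5760.00
Σ | 4520.00 |  |  | 121000.00 | 186260.00
X̄ = 121000.00 / 4520.00 = 26.77 cm
Ȳ = 186260.00 / 4520.00 = 41.21 cm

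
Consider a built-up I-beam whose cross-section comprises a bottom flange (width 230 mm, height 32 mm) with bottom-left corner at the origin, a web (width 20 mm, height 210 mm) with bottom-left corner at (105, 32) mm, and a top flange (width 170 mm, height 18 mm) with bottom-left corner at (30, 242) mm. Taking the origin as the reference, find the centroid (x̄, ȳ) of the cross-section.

bottom flange: A = 230 × 32 = 7360.00, centroid at (115.00, 16.00).
web: A = 20 × 210 = 4200.00, centroid at (115.00, 137.00).
top flange: A = 170 × 18 = 3060.00, centroid at (115.00, 251.00).
ΣA = 14620.00 mm²
ΣAx̄ = (7360.00)(115.00) + (4200.00)(115.00) + (3060.00)(115.00) = 1681300.00 mm³
ΣAȳ = (7360.00)(16.00) + (4200.00)(137.00) + (3060.00)(251.00) = 1461220.00 mm³
x̄ = 1681300.00 / 14620.00 = 115.00 mm
ȳ = 1461220.00 / 14620.00 = 99.95 mm

x̄ = 115.00 mm, ȳ = 99.95 mm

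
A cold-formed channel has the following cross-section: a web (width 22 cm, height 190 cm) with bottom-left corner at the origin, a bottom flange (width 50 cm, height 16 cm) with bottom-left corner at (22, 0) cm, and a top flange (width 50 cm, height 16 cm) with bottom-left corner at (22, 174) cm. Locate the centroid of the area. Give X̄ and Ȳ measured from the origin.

web: A = 22 × 190 = 4180.00, centroid at (11.00, 95.00).
bottom flange: A = 50 × 16 = 800.00, centroid at (47.00, 8.00).
top flange: A = 50 × 16 = 800.00, centroid at (47.00, 182.00).
ΣA = 5780.00 cm², ΣAX̄ = 121180.00 cm³, ΣAȲ = 549100.00 cm³.
X̄ = 121180.00/5780.00 = 20.97 cm; Ȳ = 549100.00/5780.00 = 95.00 cm.

X̄ = 20.97 cm, Ȳ = 95.00 cm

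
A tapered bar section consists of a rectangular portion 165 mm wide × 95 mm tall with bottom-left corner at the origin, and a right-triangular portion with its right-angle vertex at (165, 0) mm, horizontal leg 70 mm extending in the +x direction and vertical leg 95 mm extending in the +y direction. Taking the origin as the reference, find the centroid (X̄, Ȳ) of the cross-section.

rectangular portion: A = 165 × 95 = 15675.00, centroid at (82.50, 47.50).
triangular portion: A = ½·70·95 = 3325.00, centroid at (188.33, 31.67).
ΣA = 19000.00 mm², ΣAX̄ = 1919395.83 mm³, ΣAȲ = 849854.17 mm³.
X̄ = 1919395.83/19000.00 = 101.02 mm; Ȳ = 849854.17/19000.00 = 44.73 mm.

X̄ = 101.02 mm, Ȳ = 44.73 mm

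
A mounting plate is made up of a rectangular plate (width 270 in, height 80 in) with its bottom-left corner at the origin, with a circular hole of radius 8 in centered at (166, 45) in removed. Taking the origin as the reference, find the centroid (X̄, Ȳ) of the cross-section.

X̄ = 134.71 in, Ȳ = 39.95 in

Part | A | x̄ᵢ | ȳᵢ | A·x̄ᵢ | A·ȳᵢ
plate | 21600.00 | 135.00 | 40.00 | 2916000.00 | 864000.00
hole | -201.06 | 166.00 | 45.00 | -33376.28 | -9047.79
Σ | 21398.94 |  |  | 2882623.72 | 854952.21
X̄ = 2882623.72 / 21398.94 = 134.71 in
Ȳ = 854952.21 / 21398.94 = 39.95 in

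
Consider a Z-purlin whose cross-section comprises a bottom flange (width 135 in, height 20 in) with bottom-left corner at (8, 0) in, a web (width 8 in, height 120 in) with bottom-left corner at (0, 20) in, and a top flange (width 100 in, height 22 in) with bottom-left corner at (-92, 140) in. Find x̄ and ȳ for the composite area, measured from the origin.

Part | A | x̄ᵢ | ȳᵢ | A·x̄ᵢ | A·ȳᵢ
bottom flange | 2700.00 | 75.50 | 10.00 | 203850.00 | 27000.00
web | 960.00 | 4.00 | 80.00 | 3840.00 | 76800.00
top flange | 2200.00 | -42.00 | 151.00 | -92400.00 | 332200.00
Σ | 5860.00 |  |  | 115290.00 | 436000.00
x̄ = 115290.00 / 5860.00 = 19.67 in
ȳ = 436000.00 / 5860.00 = 74.40 in

x̄ = 19.67 in, ȳ = 74.40 in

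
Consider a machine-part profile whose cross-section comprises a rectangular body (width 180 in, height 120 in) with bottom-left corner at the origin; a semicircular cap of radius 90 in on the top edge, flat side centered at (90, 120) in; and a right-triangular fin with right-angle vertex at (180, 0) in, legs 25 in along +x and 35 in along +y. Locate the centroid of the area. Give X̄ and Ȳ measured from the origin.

Part | A | x̄ᵢ | ȳᵢ | A·x̄ᵢ | A·ȳᵢ
rectangular body | 21600.00 | 90.00 | 60.00 | 1944000.00 | 1296000.00
semicircular top | 12723.45 | 90.00 | 158.20 | 1145110.52 | 2012814.03
triangular fin | 437.50 | 188.33 | 11.67 | 82395.83 | 5104.17
Σ | 34760.95 |  |  | 3171506.36 | 3313918.20
X̄ = 3171506.36 / 34760.95 = 91.24 in
Ȳ = 3313918.20 / 34760.95 = 95.33 in

X̄ = 91.24 in, Ȳ = 95.33 in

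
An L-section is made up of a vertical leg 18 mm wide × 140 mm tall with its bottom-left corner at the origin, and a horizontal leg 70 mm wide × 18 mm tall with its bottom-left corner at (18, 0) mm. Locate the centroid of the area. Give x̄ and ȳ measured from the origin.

Part | A | x̄ᵢ | ȳᵢ | A·x̄ᵢ | A·ȳᵢ
vertical leg | 2520.00 | 9.00 | 70.00 | 22680.00 | 176400.00
horizontal leg | 1260.00 | 53.00 | 9.00 | 66780.00 | 11340.00
Σ | 3780.00 |  |  | 89460.00 | 187740.00
x̄ = 89460.00 / 3780.00 = 23.67 mm
ȳ = 187740.00 / 3780.00 = 49.67 mm

x̄ = 23.67 mm, ȳ = 49.67 mm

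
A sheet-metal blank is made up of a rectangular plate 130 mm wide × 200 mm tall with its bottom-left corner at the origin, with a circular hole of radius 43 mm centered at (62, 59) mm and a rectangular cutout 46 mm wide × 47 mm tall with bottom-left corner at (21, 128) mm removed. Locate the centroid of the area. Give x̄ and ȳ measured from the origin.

Part | A | x̄ᵢ | ȳᵢ | A·x̄ᵢ | A·ȳᵢ
plate | 26000.00 | 65.00 | 100.00 | 1690000.00 | 2600000.00
hole 1 | -5808.80 | 62.00 | 59.00 | -360145.90 | -342719.48
hole 2 | -2162.00 | 44.00 | 151.50 | -95128.00 | -327543.00
Σ | 18029.20 |  |  | 1234726.10 | 1929737.52
x̄ = 1234726.10 / 18029.20 = 68.48 mm
ȳ = 1929737.52 / 18029.20 = 107.03 mm

x̄ = 68.48 mm, ȳ = 107.03 mm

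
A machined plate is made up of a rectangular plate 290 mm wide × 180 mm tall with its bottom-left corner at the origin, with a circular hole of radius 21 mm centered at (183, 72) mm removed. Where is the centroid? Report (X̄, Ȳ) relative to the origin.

plate: A = 290 × 180 = 52200.00, centroid at (145.00, 90.00).
hole: A = −π·21² = -1385.44, centroid at (183.00, 72.00).
ΣA = 50814.56 mm²
ΣAX̄ = (52200.00)(145.00) + (-1385.44)(183.00) = 7315464.05 mm³
ΣAȲ = (52200.00)(90.00) + (-1385.44)(72.00) = 4598248.15 mm³
X̄ = 7315464.05 / 50814.56 = 143.96 mm
Ȳ = 4598248.15 / 50814.56 = 90.49 mm

X̄ = 143.96 mm, Ȳ = 90.49 mm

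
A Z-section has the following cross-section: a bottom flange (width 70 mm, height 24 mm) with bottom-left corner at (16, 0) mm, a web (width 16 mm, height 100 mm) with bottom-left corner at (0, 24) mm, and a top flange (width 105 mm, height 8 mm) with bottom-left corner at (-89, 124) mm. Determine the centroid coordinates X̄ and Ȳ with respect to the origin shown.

bottom flange: A = 70 × 24 = 1680.00, centroid at (51.00, 12.00).
web: A = 16 × 100 = 1600.00, centroid at (8.00, 74.00).
top flange: A = 105 × 8 = 840.00, centroid at (-36.50, 128.00).
ΣA = 4120.00 mm², ΣAX̄ = 67820.00 mm³, ΣAȲ = 246080.00 mm³.
X̄ = 67820.00/4120.00 = 16.46 mm; Ȳ = 246080.00/4120.00 = 59.73 mm.

X̄ = 16.46 mm, Ȳ = 59.73 mm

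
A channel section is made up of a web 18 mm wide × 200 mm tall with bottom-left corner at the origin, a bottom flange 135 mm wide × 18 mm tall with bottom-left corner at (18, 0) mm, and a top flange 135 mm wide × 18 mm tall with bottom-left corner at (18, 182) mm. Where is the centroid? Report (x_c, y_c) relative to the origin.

x_c = 52.95 mm, y_c = 100.00 mm

Part | A | x̄ᵢ | ȳᵢ | A·x̄ᵢ | A·ȳᵢ
web | 3600.00 | 9.00 | 100.00 | 32400.00 | 360000.00
bottom flange | 2430.00 | 85.50 | 9.00 | 207765.00 | 21870.00
top flange | 2430.00 | 85.50 | 191.00 | 207765.00 | 464130.00
Σ | 8460.00 |  |  | 447930.00 | 846000.00
x_c = 447930.00 / 8460.00 = 52.95 mm
y_c = 846000.00 / 8460.00 = 100.00 mm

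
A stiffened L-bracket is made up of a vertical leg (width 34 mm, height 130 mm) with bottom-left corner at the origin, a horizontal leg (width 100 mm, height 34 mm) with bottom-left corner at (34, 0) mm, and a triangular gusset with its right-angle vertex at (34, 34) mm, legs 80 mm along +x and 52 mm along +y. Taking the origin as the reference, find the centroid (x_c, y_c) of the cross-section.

vertical leg: A = 34 × 130 = 4420.00, centroid at (17.00, 65.00).
horizontal leg: A = 100 × 34 = 3400.00, centroid at (84.00, 17.00).
gusset: A = ½·80·52 = 2080.00, centroid at (60.67, 51.33).
ΣA = 9900.00 mm², ΣAx_c = 486926.67 mm³, ΣAy_c = 451873.33 mm³.
x_c = 486926.67/9900.00 = 49.18 mm; y_c = 451873.33/9900.00 = 45.64 mm.

x_c = 49.18 mm, y_c = 45.64 mm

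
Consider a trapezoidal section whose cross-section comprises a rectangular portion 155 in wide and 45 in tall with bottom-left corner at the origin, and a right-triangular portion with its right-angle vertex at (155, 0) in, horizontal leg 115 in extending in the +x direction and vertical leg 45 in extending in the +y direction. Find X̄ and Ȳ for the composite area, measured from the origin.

X̄ = 108.84 in, Ȳ = 20.47 in

Part | A | x̄ᵢ | ȳᵢ | A·x̄ᵢ | A·ȳᵢ
rectangular portion | 6975.00 | 77.50 | 22.50 | 540562.50 | 156937.50
triangular portion | 2587.50 | 193.33 | 15.00 | 500250.00 | 38812.50
Σ | 9562.50 |  |  | 1040812.50 | 195750.00
X̄ = 1040812.50 / 9562.50 = 108.84 in
Ȳ = 195750.00 / 9562.50 = 20.47 in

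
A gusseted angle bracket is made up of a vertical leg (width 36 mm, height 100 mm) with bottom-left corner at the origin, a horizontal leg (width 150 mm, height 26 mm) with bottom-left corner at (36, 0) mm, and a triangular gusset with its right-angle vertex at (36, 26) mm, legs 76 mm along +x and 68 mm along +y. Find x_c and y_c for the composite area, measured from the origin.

x_c = 65.07 mm, y_c = 35.35 mm

vertical leg: A = 36 × 100 = 3600.00, centroid at (18.00, 50.00).
horizontal leg: A = 150 × 26 = 3900.00, centroid at (111.00, 13.00).
gusset: A = ½·76·68 = 2584.00, centroid at (61.33, 48.67).
ΣA = 10084.00 mm²
ΣAx_c = (3600.00)(18.00) + (3900.00)(111.00) + (2584.00)(61.33) = 656185.33 mm³
ΣAy_c = (3600.00)(50.00) + (3900.00)(13.00) + (2584.00)(48.67) = 356454.67 mm³
x_c = 656185.33 / 10084.00 = 65.07 mm
y_c = 356454.67 / 10084.00 = 35.35 mm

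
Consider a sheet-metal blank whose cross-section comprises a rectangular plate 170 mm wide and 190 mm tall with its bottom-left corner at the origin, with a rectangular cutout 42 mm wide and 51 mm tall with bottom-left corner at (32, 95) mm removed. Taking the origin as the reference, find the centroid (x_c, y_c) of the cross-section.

plate: A = 170 × 190 = 32300.00, centroid at (85.00, 95.00).
hole: A = −(42 × 51) = -2142.00, centroid at (53.00, 120.50).
ΣA = 30158.00 mm², ΣAx_c = 2631974.00 mm³, ΣAy_c = 2810389.00 mm³.
x_c = 2631974.00/30158.00 = 87.27 mm; y_c = 2810389.00/30158.00 = 93.19 mm.

x_c = 87.27 mm, y_c = 93.19 mm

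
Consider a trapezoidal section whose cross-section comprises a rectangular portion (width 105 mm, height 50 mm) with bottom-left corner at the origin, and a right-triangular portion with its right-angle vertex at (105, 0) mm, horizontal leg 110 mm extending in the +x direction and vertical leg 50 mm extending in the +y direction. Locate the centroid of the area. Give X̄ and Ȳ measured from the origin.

rectangular portion: A = 105 × 50 = 5250.00, centroid at (52.50, 25.00).
triangular portion: A = ½·110·50 = 2750.00, centroid at (141.67, 16.67).
ΣA = 8000.00 mm², ΣAX̄ = 665208.33 mm³, ΣAȲ = 177083.33 mm³.
X̄ = 665208.33/8000.00 = 83.15 mm; Ȳ = 177083.33/8000.00 = 22.14 mm.

X̄ = 83.15 mm, Ȳ = 22.14 mm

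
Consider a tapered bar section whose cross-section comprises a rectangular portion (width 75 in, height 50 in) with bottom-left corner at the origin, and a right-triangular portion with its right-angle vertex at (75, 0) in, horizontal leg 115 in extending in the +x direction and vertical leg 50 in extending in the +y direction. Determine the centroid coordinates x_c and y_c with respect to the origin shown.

rectangular portion: A = 75 × 50 = 3750.00, centroid at (37.50, 25.00).
triangular portion: A = ½·115·50 = 2875.00, centroid at (113.33, 16.67).
ΣA = 6625.00 in²
ΣAx_c = (3750.00)(37.50) + (2875.00)(113.33) = 466458.33 in³
ΣAy_c = (3750.00)(25.00) + (2875.00)(16.67) = 141666.67 in³
x_c = 466458.33 / 6625.00 = 70.41 in
y_c = 141666.67 / 6625.00 = 21.38 in

x_c = 70.41 in, y_c = 21.38 in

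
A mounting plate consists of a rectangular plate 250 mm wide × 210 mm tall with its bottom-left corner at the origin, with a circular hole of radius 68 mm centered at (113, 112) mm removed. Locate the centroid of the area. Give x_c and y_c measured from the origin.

Part | A | x̄ᵢ | ȳᵢ | A·x̄ᵢ | A·ȳᵢ
plate | 52500.00 | 125.00 | 105.00 | 6562500.00 | 5512500.00
hole | -14526.72 | 113.00 | 112.00 | -1641519.86 | -1626993.14
Σ | 37973.28 |  |  | 4920980.14 | 3885506.86
x_c = 4920980.14 / 37973.28 = 129.59 mm
y_c = 3885506.86 / 37973.28 = 102.32 mm

x_c = 129.59 mm, y_c = 102.32 mm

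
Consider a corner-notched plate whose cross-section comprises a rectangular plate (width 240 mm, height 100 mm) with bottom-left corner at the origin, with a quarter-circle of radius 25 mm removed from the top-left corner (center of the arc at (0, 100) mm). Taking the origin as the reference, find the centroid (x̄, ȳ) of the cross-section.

plate: A = 240 × 100 = 24000.00, centroid at (120.00, 50.00).
removed quarter-circle: A = −¼π·25² = -490.87, centroid at (10.61, 89.39).
ΣA = 23509.13 mm²
ΣAx̄ = (24000.00)(120.00) + (-490.87)(10.61) = 2874791.67 mm³
ΣAȳ = (24000.00)(50.00) + (-490.87)(89.39) = 1156120.95 mm³
x̄ = 2874791.67 / 23509.13 = 122.28 mm
ȳ = 1156120.95 / 23509.13 = 49.18 mm

x̄ = 122.28 mm, ȳ = 49.18 mm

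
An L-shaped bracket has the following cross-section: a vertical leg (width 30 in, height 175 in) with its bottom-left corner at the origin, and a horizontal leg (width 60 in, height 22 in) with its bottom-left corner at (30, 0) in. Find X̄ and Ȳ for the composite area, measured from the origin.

X̄ = 24.04 in, Ȳ = 72.13 in

Part | A | x̄ᵢ | ȳᵢ | A·x̄ᵢ | A·ȳᵢ
vertical leg | 5250.00 | 15.00 | 87.50 | 78750.00 | 459375.00
horizontal leg | 1320.00 | 60.00 | 11.00 | 79200.00 | 14520.00
Σ | 6570.00 |  |  | 157950.00 | 473895.00
X̄ = 157950.00 / 6570.00 = 24.04 in
Ȳ = 473895.00 / 6570.00 = 72.13 in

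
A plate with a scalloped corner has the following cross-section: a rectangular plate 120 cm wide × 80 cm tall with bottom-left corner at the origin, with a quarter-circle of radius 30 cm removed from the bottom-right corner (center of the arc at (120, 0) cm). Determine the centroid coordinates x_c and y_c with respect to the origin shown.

x_c = 56.24 cm, y_c = 42.17 cm

plate: A = 120 × 80 = 9600.00, centroid at (60.00, 40.00).
removed quarter-circle: A = −¼π·30² = -706.86, centroid at (107.27, 12.73).
ΣA = 8893.14 cm², ΣAx_c = 500177.00 cm³, ΣAy_c = 375000.00 cm³.
x_c = 500177.00/8893.14 = 56.24 cm; y_c = 375000.00/8893.14 = 42.17 cm.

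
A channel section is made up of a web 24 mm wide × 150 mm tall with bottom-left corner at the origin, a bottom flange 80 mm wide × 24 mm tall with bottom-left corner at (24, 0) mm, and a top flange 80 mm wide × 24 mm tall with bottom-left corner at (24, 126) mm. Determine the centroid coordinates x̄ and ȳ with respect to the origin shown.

web: A = 24 × 150 = 3600.00, centroid at (12.00, 75.00).
bottom flange: A = 80 × 24 = 1920.00, centroid at (64.00, 12.00).
top flange: A = 80 × 24 = 1920.00, centroid at (64.00, 138.00).
ΣA = 7440.00 mm²
ΣAx̄ = (3600.00)(12.00) + (1920.00)(64.00) + (1920.00)(64.00) = 288960.00 mm³
ΣAȳ = (3600.00)(75.00) + (1920.00)(12.00) + (1920.00)(138.00) = 558000.00 mm³
x̄ = 288960.00 / 7440.00 = 38.84 mm
ȳ = 558000.00 / 7440.00 = 75.00 mm

x̄ = 38.84 mm, ȳ = 75.00 mm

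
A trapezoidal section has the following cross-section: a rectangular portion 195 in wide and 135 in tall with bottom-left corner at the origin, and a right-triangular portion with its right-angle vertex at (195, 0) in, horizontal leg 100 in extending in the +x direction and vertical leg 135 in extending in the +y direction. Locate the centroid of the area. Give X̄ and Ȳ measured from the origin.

X̄ = 124.20 in, Ȳ = 62.91 in

rectangular portion: A = 195 × 135 = 26325.00, centroid at (97.50, 67.50).
triangular portion: A = ½·100·135 = 6750.00, centroid at (228.33, 45.00).
ΣA = 33075.00 in², ΣAX̄ = 4107937.50 in³, ΣAȲ = 2080687.50 in³.
X̄ = 4107937.50/33075.00 = 124.20 in; Ȳ = 2080687.50/33075.00 = 62.91 in.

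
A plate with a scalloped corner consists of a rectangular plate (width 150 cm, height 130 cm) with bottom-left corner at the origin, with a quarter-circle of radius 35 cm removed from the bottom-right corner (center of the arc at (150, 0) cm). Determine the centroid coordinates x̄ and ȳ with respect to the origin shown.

x̄ = 71.88 cm, ȳ = 67.60 cm

plate: A = 150 × 130 = 19500.00, centroid at (75.00, 65.00).
removed quarter-circle: A = −¼π·35² = -962.11, centroid at (135.15, 14.85).
ΣA = 18537.89 cm², ΣAx̄ = 1332474.75 cm³, ΣAȳ = 1253208.33 cm³.
x̄ = 1332474.75/18537.89 = 71.88 cm; ȳ = 1253208.33/18537.89 = 67.60 cm.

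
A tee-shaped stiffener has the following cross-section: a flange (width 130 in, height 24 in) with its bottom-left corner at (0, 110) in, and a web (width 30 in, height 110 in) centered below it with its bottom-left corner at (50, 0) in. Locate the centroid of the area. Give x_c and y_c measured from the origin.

x_c = 65.00 in, y_c = 87.56 in

web: A = 30 × 110 = 3300.00, centroid at (65.00, 55.00).
flange: A = 130 × 24 = 3120.00, centroid at (65.00, 122.00).
ΣA = 6420.00 in², ΣAx_c = 417300.00 in³, ΣAy_c = 562140.00 in³.
x_c = 417300.00/6420.00 = 65.00 in; y_c = 562140.00/6420.00 = 87.56 in.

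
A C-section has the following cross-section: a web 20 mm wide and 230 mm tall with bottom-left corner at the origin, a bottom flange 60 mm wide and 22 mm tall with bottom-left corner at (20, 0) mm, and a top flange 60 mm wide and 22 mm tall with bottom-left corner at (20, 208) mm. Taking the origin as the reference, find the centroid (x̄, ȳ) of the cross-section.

x̄ = 24.59 mm, ȳ = 115.00 mm

web: A = 20 × 230 = 4600.00, centroid at (10.00, 115.00).
bottom flange: A = 60 × 22 = 1320.00, centroid at (50.00, 11.00).
top flange: A = 60 × 22 = 1320.00, centroid at (50.00, 219.00).
ΣA = 7240.00 mm²
ΣAx̄ = (4600.00)(10.00) + (1320.00)(50.00) + (1320.00)(50.00) = 178000.00 mm³
ΣAȳ = (4600.00)(115.00) + (1320.00)(11.00) + (1320.00)(219.00) = 832600.00 mm³
x̄ = 178000.00 / 7240.00 = 24.59 mm
ȳ = 832600.00 / 7240.00 = 115.00 mm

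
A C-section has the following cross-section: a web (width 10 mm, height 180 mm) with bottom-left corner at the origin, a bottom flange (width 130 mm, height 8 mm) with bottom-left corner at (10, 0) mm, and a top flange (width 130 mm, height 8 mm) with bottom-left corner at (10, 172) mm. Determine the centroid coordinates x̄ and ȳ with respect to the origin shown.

x̄ = 42.53 mm, ȳ = 90.00 mm

web: A = 10 × 180 = 1800.00, centroid at (5.00, 90.00).
bottom flange: A = 130 × 8 = 1040.00, centroid at (75.00, 4.00).
top flange: A = 130 × 8 = 1040.00, centroid at (75.00, 176.00).
ΣA = 3880.00 mm², ΣAx̄ = 165000.00 mm³, ΣAȳ = 349200.00 mm³.
x̄ = 165000.00/3880.00 = 42.53 mm; ȳ = 349200.00/3880.00 = 90.00 mm.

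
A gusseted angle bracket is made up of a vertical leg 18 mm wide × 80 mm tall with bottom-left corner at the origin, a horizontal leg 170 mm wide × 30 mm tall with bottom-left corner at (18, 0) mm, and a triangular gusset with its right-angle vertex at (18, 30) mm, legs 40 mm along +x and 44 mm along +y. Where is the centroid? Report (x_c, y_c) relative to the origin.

x_c = 76.26 mm, y_c = 23.37 mm

Part | A | x̄ᵢ | ȳᵢ | A·x̄ᵢ | A·ȳᵢ
vertical leg | 1440.00 | 9.00 | 40.00 | 12960.00 | 57600.00
horizontal leg | 5100.00 | 103.00 | 15.00 | 525300.00 | 76500.00
gusset | 880.00 | 31.33 | 44.67 | 27573.33 | 39306.67
Σ | 7420.00 |  |  | 565833.33 | 173406.67
x_c = 565833.33 / 7420.00 = 76.26 mm
y_c = 173406.67 / 7420.00 = 23.37 mm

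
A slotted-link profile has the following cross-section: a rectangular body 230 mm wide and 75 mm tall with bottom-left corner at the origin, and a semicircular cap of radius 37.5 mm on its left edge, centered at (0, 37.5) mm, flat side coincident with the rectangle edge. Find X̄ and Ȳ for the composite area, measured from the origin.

X̄ = 100.14 mm, Ȳ = 37.50 mm

rectangular body: A = 230 × 75 = 17250.00, centroid at (115.00, 37.50).
semicircular end: A = ½π·37.5² = 2208.93, centroid at (-15.92, 37.50).
ΣA = 19458.93 mm², ΣAX̄ = 1948593.75 mm³, ΣAȲ = 729709.96 mm³.
X̄ = 1948593.75/19458.93 = 100.14 mm; Ȳ = 729709.96/19458.93 = 37.50 mm.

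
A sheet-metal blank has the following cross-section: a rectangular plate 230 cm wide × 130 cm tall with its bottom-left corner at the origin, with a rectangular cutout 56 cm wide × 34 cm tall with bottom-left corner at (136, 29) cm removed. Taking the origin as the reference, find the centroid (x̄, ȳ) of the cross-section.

plate: A = 230 × 130 = 29900.00, centroid at (115.00, 65.00).
hole: A = −(56 × 34) = -1904.00, centroid at (164.00, 46.00).
ΣA = 27996.00 cm², ΣAx̄ = 3126244.00 cm³, ΣAȳ = 1855916.00 cm³.
x̄ = 3126244.00/27996.00 = 111.67 cm; ȳ = 1855916.00/27996.00 = 66.29 cm.

x̄ = 111.67 cm, ȳ = 66.29 cm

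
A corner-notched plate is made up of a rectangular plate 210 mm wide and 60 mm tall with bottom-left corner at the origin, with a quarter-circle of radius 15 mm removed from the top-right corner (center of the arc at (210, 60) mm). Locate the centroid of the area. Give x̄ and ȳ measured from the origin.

x̄ = 103.60 mm, ȳ = 29.66 mm

Part | A | x̄ᵢ | ȳᵢ | A·x̄ᵢ | A·ȳᵢ
plate | 12600.00 | 105.00 | 30.00 | 1323000.00 | 378000.00
removed quarter-circle | -176.71 | 203.63 | 53.63 | -35985.06 | -9477.88
Σ | 12423.29 |  |  | 1287014.94 | 368522.12
x̄ = 1287014.94 / 12423.29 = 103.60 mm
ȳ = 368522.12 / 12423.29 = 29.66 mm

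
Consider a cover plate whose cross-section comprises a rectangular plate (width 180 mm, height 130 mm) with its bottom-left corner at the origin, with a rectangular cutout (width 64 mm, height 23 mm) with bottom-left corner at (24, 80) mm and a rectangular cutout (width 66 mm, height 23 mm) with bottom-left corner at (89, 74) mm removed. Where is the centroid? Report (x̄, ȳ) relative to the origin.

x̄ = 90.07 mm, ȳ = 61.56 mm

plate: A = 180 × 130 = 23400.00, centroid at (90.00, 65.00).
hole 1: A = −(64 × 23) = -1472.00, centroid at (56.00, 91.50).
hole 2: A = −(66 × 23) = -1518.00, centroid at (122.00, 85.50).
ΣA = 20410.00 mm², ΣAx̄ = 1838372.00 mm³, ΣAȳ = 1256523.00 mm³.
x̄ = 1838372.00/20410.00 = 90.07 mm; ȳ = 1256523.00/20410.00 = 61.56 mm.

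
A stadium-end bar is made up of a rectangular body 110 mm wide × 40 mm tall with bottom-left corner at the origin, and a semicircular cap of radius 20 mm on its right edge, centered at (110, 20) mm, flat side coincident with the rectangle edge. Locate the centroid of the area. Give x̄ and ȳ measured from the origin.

Part | A | x̄ᵢ | ȳᵢ | A·x̄ᵢ | A·ȳᵢ
rectangular body | 4400.00 | 55.00 | 20.00 | 242000.00 | 88000.00
semicircular end | 628.32 | 118.49 | 20.00 | 74448.37 | 12566.37
Σ | 5028.32 |  |  | 316448.37 | 100566.37
x̄ = 316448.37 / 5028.32 = 62.93 mm
ȳ = 100566.37 / 5028.32 = 20.00 mm

x̄ = 62.93 mm, ȳ = 20.00 mm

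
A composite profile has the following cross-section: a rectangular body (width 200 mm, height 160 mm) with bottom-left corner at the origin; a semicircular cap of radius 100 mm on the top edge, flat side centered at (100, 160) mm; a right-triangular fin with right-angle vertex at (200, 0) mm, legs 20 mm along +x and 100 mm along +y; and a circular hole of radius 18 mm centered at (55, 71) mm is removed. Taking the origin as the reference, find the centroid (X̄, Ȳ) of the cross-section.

X̄ = 103.20 mm, Ȳ = 119.54 mm

Part | A | x̄ᵢ | ȳᵢ | A·x̄ᵢ | A·ȳᵢ
rectangular body | 32000.00 | 100.00 | 80.00 | 3200000.00 | 2560000.00
semicircular top | 15707.96 | 100.00 | 202.44 | 1570796.33 | 3179940.79
triangular fin | 1000.00 | 206.67 | 33.33 | 206666.67 | 33333.33
hole | -1017.88 | 55.00 | 71.00 | -55983.18 | -72269.20
Σ | 47690.09 |  |  | 4921479.81 | 5701004.93
X̄ = 4921479.81 / 47690.09 = 103.20 mm
Ȳ = 5701004.93 / 47690.09 = 119.54 mm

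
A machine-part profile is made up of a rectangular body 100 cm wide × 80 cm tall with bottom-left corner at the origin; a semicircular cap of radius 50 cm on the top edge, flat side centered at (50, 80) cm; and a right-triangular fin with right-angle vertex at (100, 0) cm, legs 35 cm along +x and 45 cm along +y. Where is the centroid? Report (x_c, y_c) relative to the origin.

x_c = 53.82 cm, y_c = 57.36 cm

Part | A | x̄ᵢ | ȳᵢ | A·x̄ᵢ | A·ȳᵢ
rectangular body | 8000.00 | 50.00 | 40.00 | 400000.00 | 320000.00
semicircular top | 3926.99 | 50.00 | 101.22 | 196349.54 | 397492.60
triangular fin | 787.50 | 111.67 | 15.00 | 87937.50 | 11812.50
Σ | 12714.49 |  |  | 684287.04 | 729305.10
x_c = 684287.04 / 12714.49 = 53.82 cm
y_c = 729305.10 / 12714.49 = 57.36 cm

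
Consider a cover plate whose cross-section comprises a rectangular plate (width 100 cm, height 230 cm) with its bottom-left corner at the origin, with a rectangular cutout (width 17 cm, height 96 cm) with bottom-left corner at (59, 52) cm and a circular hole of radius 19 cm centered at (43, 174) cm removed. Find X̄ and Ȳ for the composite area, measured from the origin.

X̄ = 48.98 cm, Ȳ = 112.90 cm

Part | A | x̄ᵢ | ȳᵢ | A·x̄ᵢ | A·ȳᵢ
plate | 23000.00 | 50.00 | 115.00 | 1150000.00 | 2645000.00
hole 1 | -1632.00 | 67.50 | 100.00 | -110160.00 | -163200.00
hole 2 | -1134.11 | 43.00 | 174.00 | -48766.94 | -197336.00
Σ | 20233.89 |  |  | 991073.06 | 2284464.00
X̄ = 991073.06 / 20233.89 = 48.98 cm
Ȳ = 2284464.00 / 20233.89 = 112.90 cm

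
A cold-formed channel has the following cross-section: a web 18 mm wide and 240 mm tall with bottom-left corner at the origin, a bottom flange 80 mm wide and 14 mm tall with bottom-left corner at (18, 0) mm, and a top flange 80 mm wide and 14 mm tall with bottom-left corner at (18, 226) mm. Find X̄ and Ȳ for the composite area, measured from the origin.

web: A = 18 × 240 = 4320.00, centroid at (9.00, 120.00).
bottom flange: A = 80 × 14 = 1120.00, centroid at (58.00, 7.00).
top flange: A = 80 × 14 = 1120.00, centroid at (58.00, 233.00).
ΣA = 6560.00 mm²
ΣAX̄ = (4320.00)(9.00) + (1120.00)(58.00) + (1120.00)(58.00) = 168800.00 mm³
ΣAȲ = (4320.00)(120.00) + (1120.00)(7.00) + (1120.00)(233.00) = 787200.00 mm³
X̄ = 168800.00 / 6560.00 = 25.73 mm
Ȳ = 787200.00 / 6560.00 = 120.00 mm

X̄ = 25.73 mm, Ȳ = 120.00 mm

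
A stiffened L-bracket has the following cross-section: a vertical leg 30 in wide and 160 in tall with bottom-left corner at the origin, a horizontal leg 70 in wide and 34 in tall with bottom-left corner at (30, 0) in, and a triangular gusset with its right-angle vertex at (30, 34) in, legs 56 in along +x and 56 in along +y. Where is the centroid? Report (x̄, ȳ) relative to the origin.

x̄ = 34.64 in, ȳ = 57.96 in

Part | A | x̄ᵢ | ȳᵢ | A·x̄ᵢ | A·ȳᵢ
vertical leg | 4800.00 | 15.00 | 80.00 | 72000.00 | 384000.00
horizontal leg | 2380.00 | 65.00 | 17.00 | 154700.00 | 40460.00
gusset | 1568.00 | 48.67 | 52.67 | 76309.33 | 82581.33
Σ | 8748.00 |  |  | 303009.33 | 507041.33
x̄ = 303009.33 / 8748.00 = 34.64 in
ȳ = 507041.33 / 8748.00 = 57.96 in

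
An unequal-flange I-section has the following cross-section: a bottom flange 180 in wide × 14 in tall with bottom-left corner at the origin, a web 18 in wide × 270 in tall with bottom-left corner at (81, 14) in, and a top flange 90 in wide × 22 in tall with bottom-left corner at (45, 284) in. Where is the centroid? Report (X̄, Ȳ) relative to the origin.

X̄ = 90.00 in, Ȳ = 141.65 in

Part | A | x̄ᵢ | ȳᵢ | A·x̄ᵢ | A·ȳᵢ
bottom flange | 2520.00 | 90.00 | 7.00 | 226800.00 | 17640.00
web | 4860.00 | 90.00 | 149.00 | 437400.00 | 724140.00
top flange | 1980.00 | 90.00 | 295.00 | 178200.00 | 584100.00
Σ | 9360.00 |  |  | 842400.00 | 1325880.00
X̄ = 842400.00 / 9360.00 = 90.00 in
Ȳ = 1325880.00 / 9360.00 = 141.65 in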